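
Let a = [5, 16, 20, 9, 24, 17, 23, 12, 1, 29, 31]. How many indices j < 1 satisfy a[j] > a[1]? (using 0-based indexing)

0

The element at index 1 is 16.
Elements before it: 5
None of them are larger than 16.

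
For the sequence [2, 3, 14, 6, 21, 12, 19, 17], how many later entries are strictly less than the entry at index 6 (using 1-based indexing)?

0

The element at index 6 is 12.
Elements after it: 19, 17
None of them are smaller than 12.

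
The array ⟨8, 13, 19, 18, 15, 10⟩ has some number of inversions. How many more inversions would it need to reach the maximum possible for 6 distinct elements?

8

Maximum inversions for 6 distinct elements is C(6, 2) = 6·5/2 = 15.
Current inversions — for each element, count later smaller elements:
8: 0
13: 1
19: 3
18: 2
15: 1
10: 0
Current total: 0 + 1 + 3 + 2 + 1 + 0 = 7
Shortfall: 15 − 7 = 8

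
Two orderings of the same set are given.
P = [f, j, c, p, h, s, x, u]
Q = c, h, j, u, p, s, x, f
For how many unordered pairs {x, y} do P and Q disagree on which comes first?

Assign each item its position (1..8) in the first ordering, then rewrite the second ordering as that position sequence:
positions: f→1, j→2, c→3, p→4, h→5, s→6, x→7, u→8
second ordering as positions: [3, 5, 2, 8, 4, 6, 7, 1]
Discordant pairs = inversions in this position sequence.
3: 2, 1 → 2
5: 2, 4, 1 → 3
2: 1 → 1
8: 4, 6, 7, 1 → 4
4: 1 → 1
6: 1 → 1
7: 1 → 1
1: 0
Total: 2 + 3 + 1 + 4 + 1 + 1 + 1 + 0 = 13

13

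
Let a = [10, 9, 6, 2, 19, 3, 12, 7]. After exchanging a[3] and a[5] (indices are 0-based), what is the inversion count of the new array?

Positions 3 and 5 hold 2 and 3; after swapping, the array is [10, 9, 6, 3, 19, 2, 12, 7].
Sweep left to right; for each value list the smaller values that follow it:
10: 5
9: 4
6: 2
3: 1
19: 3
2: 0
12: 1
7: 0
Sum: 5 + 4 + 2 + 1 + 3 + 0 + 1 + 0 = 16

16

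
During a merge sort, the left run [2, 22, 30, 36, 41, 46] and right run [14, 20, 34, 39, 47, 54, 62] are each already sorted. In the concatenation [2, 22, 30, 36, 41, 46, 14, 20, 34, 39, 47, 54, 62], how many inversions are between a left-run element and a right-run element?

15 cross-inversions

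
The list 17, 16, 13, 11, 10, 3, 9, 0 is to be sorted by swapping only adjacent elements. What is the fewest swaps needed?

27

The minimum number of adjacent swaps to sort an array equals its inversion count, since every such swap removes exactly one inversion.
Count inversions — for each element, later elements that are smaller:
17: 16, 13, 11, 10, 3, 9, 0 → 7
16: 13, 11, 10, 3, 9, 0 → 6
13: 11, 10, 3, 9, 0 → 5
11: 10, 3, 9, 0 → 4
10: 3, 9, 0 → 3
3: 0 → 1
9: 0 → 1
0: none → 0
Total inversions: 7 + 6 + 5 + 4 + 3 + 1 + 1 + 0 = 27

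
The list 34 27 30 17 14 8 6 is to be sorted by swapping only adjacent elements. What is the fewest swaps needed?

20

Minimum adjacent swaps = number of inversions (each swap of adjacent out-of-order elements removes one inversion and no swap can remove more).
Count inversions — for each element, later elements that are smaller:
34: 27, 30, 17, 14, 8, 6 → 6
27: 17, 14, 8, 6 → 4
30: 17, 14, 8, 6 → 4
17: 14, 8, 6 → 3
14: 8, 6 → 2
8: 6 → 1
6: none → 0
Total inversions: 6 + 4 + 4 + 3 + 2 + 1 + 0 = 20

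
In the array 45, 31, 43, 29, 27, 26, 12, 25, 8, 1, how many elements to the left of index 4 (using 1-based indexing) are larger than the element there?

The element at index 4 is 29.
Elements before it: 45, 31, 43
Those larger than 29: 45, 31, 43

3 such elements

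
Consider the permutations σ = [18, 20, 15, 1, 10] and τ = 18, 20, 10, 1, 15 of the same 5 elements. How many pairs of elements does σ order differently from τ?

3

Assign each item its position (1..5) in the first ordering, then rewrite the second ordering as that position sequence:
positions: 18→1, 20→2, 15→3, 1→4, 10→5
second ordering as positions: [1, 2, 5, 4, 3]
Discordant pairs = inversions in this position sequence.
1: 0
2: 0
5: 4, 3 → 2
4: 3 → 1
3: 0
Total: 0 + 0 + 2 + 1 + 0 = 3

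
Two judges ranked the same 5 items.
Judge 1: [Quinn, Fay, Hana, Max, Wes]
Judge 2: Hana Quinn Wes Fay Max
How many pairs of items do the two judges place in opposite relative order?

Assign each item its position (1..5) in the first ordering, then rewrite the second ordering as that position sequence:
positions: Quinn→1, Fay→2, Hana→3, Max→4, Wes→5
second ordering as positions: [3, 1, 5, 2, 4]
Discordant pairs = inversions in this position sequence.
3: 1, 2 → 2
1: 0
5: 2, 4 → 2
2: 0
4: 0
Total: 2 + 0 + 2 + 0 + 0 = 4

4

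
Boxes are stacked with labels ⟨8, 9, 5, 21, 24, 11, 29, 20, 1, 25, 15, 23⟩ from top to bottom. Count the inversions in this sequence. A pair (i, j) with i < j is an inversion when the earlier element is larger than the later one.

24 out-of-order pairs

For each element, count later entries that are smaller:
8: 2
9: 2
5: 1
21: 4
24: 5
11: 1
29: 5
20: 2
1: 0
25: 2
15: 0
23: 0
Sum: 2 + 2 + 1 + 4 + 5 + 1 + 5 + 2 + 0 + 2 + 0 + 0 = 24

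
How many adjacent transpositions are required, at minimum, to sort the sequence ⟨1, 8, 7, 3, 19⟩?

3

The minimum number of adjacent swaps to sort an array equals its inversion count, since every such swap removes exactly one inversion.
Count inversions — for each element, later elements that are smaller:
1: none → 0
8: 7, 3 → 2
7: 3 → 1
3: none → 0
19: none → 0
Total inversions: 0 + 2 + 1 + 0 + 0 = 3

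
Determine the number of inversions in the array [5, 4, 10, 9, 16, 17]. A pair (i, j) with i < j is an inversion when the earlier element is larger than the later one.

For each element, count later entries that are smaller:
5 → 4 → 1
4 → none → 0
10 → 9 → 1
9 → none → 0
16 → none → 0
17 → none → 0
Sum: 1 + 0 + 1 + 0 + 0 + 0 = 2

There are 2 inversions.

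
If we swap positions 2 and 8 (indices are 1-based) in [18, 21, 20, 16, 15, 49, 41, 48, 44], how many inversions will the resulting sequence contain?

15

Positions 2 and 8 hold 21 and 48; after swapping, the array is [18, 48, 20, 16, 15, 49, 41, 21, 44].
Element-by-element contributions:
18: 2
48: 6
20: 2
16: 1
15: 0
49: 3
41: 1
21: 0
44: 0
Sum: 2 + 6 + 2 + 1 + 0 + 3 + 1 + 0 + 0 = 15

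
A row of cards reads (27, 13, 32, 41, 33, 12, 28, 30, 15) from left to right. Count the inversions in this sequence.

19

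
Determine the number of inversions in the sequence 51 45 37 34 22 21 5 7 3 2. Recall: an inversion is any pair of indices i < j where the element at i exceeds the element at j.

44

For each element, count later entries that are smaller:
51: 9
45: 8
37: 7
34: 6
22: 5
21: 4
5: 2
7: 2
3: 1
2: 0
Sum: 9 + 8 + 7 + 6 + 5 + 4 + 2 + 2 + 1 + 0 = 44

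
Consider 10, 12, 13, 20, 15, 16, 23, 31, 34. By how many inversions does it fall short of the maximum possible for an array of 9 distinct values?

34

Maximum inversions for 9 distinct elements is C(9, 2) = 9·8/2 = 36.
Current inversions — for each element, count later smaller elements:
10: 0
12: 0
13: 0
20: 2
15: 0
16: 0
23: 0
31: 0
34: 0
Current total: 0 + 0 + 0 + 2 + 0 + 0 + 0 + 0 + 0 = 2
Shortfall: 36 − 2 = 34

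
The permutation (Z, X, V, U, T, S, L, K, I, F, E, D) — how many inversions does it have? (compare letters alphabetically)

66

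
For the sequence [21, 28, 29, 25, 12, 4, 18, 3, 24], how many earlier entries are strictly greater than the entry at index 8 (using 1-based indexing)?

7 such elements

The element at index 8 is 3.
Elements before it: 21, 28, 29, 25, 12, 4, 18
Those larger than 3: 21, 28, 29, 25, 12, 4, 18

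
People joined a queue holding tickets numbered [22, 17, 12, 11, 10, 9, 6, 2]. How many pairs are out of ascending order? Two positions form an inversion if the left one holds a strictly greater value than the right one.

28

Sweep left to right; for each value list the smaller values that follow it:
22: 7
17: 6
12: 5
11: 4
10: 3
9: 2
6: 1
2: 0
Sum: 7 + 6 + 5 + 4 + 3 + 2 + 1 + 0 = 28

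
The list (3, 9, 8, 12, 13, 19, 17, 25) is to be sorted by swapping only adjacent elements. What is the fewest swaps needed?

2 adjacent swaps

The minimum number of adjacent swaps to sort an array equals its inversion count, since every such swap removes exactly one inversion.
Count inversions — for each element, later elements that are smaller:
3: none → 0
9: 8 → 1
8: none → 0
12: none → 0
13: none → 0
19: 17 → 1
17: none → 0
25: none → 0
Total inversions: 0 + 1 + 0 + 0 + 0 + 1 + 0 + 0 = 2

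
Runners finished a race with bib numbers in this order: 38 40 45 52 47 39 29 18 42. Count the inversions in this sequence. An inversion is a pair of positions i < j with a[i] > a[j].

21 out-of-order pairs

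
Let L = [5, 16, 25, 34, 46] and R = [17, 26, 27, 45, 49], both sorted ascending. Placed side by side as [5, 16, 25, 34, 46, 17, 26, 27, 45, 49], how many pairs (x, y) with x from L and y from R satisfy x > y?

8 cross-inversions

For each element r of the right run, count left-run elements greater than r:
r = 17: 25, 34, 46 → 3
r = 26: 34, 46 → 2
r = 27: 34, 46 → 2
r = 45: 46 → 1
r = 49: none → 0
Cross-inversions: 3 + 2 + 2 + 1 + 0 = 8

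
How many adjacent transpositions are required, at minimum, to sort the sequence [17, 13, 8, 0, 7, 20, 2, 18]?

15

Minimum adjacent swaps = number of inversions (each swap of adjacent out-of-order elements removes one inversion and no swap can remove more).
Count inversions — for each element, later elements that are smaller:
17: 13, 8, 0, 7, 2 → 5
13: 8, 0, 7, 2 → 4
8: 0, 7, 2 → 3
0: none → 0
7: 2 → 1
20: 2, 18 → 2
2: none → 0
18: none → 0
Total inversions: 5 + 4 + 3 + 0 + 1 + 2 + 0 + 0 = 15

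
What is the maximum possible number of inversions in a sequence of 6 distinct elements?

The maximum occurs when the array is in strictly decreasing order: every one of the C(6, 2) pairs is inverted.
C(6, 2) = 6·5/2 = 15

15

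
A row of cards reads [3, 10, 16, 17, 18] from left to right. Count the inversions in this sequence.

Inversion pairs (indices are 1-based):
(none)
That's 0 pairs.

0 inversions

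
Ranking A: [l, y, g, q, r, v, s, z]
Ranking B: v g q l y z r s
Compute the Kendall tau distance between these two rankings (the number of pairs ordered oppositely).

There are 11 discordant pairs.

Assign each item its position (1..8) in the first ordering, then rewrite the second ordering as that position sequence:
positions: l→1, y→2, g→3, q→4, r→5, v→6, s→7, z→8
second ordering as positions: [6, 3, 4, 1, 2, 8, 5, 7]
Discordant pairs = inversions in this position sequence.
6: 3, 4, 1, 2, 5 → 5
3: 1, 2 → 2
4: 1, 2 → 2
1: 0
2: 0
8: 5, 7 → 2
5: 0
7: 0
Total: 5 + 2 + 2 + 0 + 0 + 2 + 0 + 0 = 11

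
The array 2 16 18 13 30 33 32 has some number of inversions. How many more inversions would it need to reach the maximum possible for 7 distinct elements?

Maximum inversions for 7 distinct elements is C(7, 2) = 7·6/2 = 21.
Current inversions — for each element, count later smaller elements:
2: 0
16: 1
18: 1
13: 0
30: 0
33: 1
32: 0
Current total: 0 + 1 + 1 + 0 + 0 + 1 + 0 = 3
Shortfall: 21 − 3 = 18

18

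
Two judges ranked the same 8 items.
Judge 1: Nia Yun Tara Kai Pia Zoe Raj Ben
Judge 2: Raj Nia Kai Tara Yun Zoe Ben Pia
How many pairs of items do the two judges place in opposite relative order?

Discordant pairs: 11

Assign each item its position (1..8) in the first ordering, then rewrite the second ordering as that position sequence:
positions: Nia→1, Yun→2, Tara→3, Kai→4, Pia→5, Zoe→6, Raj→7, Ben→8
second ordering as positions: [7, 1, 4, 3, 2, 6, 8, 5]
Discordant pairs = inversions in this position sequence.
7: 1, 4, 3, 2, 6, 5 → 6
1: 0
4: 3, 2 → 2
3: 2 → 1
2: 0
6: 5 → 1
8: 5 → 1
5: 0
Total: 6 + 0 + 2 + 1 + 0 + 1 + 1 + 0 = 11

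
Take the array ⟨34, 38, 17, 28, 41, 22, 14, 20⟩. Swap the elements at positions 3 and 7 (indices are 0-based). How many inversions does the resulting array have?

16

Positions 3 and 7 hold 28 and 20; after swapping, the array is [34, 38, 17, 20, 41, 22, 14, 28].
Count, for each position, how many later elements it exceeds:
34 → 17, 20, 22, 14, 28 → 5
38 → 17, 20, 22, 14, 28 → 5
17 → 14 → 1
20 → 14 → 1
41 → 22, 14, 28 → 3
22 → 14 → 1
14 → none → 0
28 → none → 0
Sum: 5 + 5 + 1 + 1 + 3 + 1 + 0 + 0 = 16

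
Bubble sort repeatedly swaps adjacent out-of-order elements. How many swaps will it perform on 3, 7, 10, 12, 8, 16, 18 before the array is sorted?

2 adjacent swaps

The minimum number of adjacent swaps to sort an array equals its inversion count, since every such swap removes exactly one inversion.
Count inversions — for each element, later elements that are smaller:
3: none → 0
7: none → 0
10: 8 → 1
12: 8 → 1
8: none → 0
16: none → 0
18: none → 0
Total inversions: 0 + 0 + 1 + 1 + 0 + 0 + 0 = 2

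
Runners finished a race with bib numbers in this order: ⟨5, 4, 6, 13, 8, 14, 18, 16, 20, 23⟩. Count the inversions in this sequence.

3

Sweep left to right; for each value list the smaller values that follow it:
5: 1
4: 0
6: 0
13: 1
8: 0
14: 0
18: 1
16: 0
20: 0
23: 0
Sum: 1 + 0 + 0 + 1 + 0 + 0 + 1 + 0 + 0 + 0 = 3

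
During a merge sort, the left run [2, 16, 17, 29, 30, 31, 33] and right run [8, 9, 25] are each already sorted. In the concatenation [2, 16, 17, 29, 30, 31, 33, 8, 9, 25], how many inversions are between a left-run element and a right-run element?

Take each right-half value and tally the left-half values above it:
r = 8: 16, 17, 29, 30, 31, 33 → 6
r = 9: 16, 17, 29, 30, 31, 33 → 6
r = 25: 29, 30, 31, 33 → 4
Cross-inversions: 6 + 6 + 4 = 16

16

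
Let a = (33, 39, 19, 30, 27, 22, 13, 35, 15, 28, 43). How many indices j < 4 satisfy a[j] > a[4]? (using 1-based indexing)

2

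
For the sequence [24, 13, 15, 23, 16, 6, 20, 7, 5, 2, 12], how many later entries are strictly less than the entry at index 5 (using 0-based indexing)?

The element at index 5 is 6.
Elements after it: 20, 7, 5, 2, 12
Those smaller than 6: 5, 2

2 such elements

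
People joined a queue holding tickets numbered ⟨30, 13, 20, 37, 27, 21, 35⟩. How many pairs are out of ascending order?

8 out-of-order pairs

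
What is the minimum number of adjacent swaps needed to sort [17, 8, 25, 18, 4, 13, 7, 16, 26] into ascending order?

17 adjacent swaps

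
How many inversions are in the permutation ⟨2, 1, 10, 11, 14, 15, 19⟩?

Count, for each position, how many later elements it exceeds:
2 → 1 → 1
1 → none → 0
10 → none → 0
11 → none → 0
14 → none → 0
15 → none → 0
19 → none → 0
Sum: 1 + 0 + 0 + 0 + 0 + 0 + 0 = 1

1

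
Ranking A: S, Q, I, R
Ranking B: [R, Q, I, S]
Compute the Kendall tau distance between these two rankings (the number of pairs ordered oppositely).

5

Assign each item its position (1..4) in the first ordering, then rewrite the second ordering as that position sequence:
positions: S→1, Q→2, I→3, R→4
second ordering as positions: [4, 2, 3, 1]
Discordant pairs = inversions in this position sequence.
4: 2, 3, 1 → 3
2: 1 → 1
3: 1 → 1
1: 0
Total: 3 + 1 + 1 + 0 = 5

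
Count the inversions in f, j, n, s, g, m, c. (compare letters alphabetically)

11 out-of-order pairs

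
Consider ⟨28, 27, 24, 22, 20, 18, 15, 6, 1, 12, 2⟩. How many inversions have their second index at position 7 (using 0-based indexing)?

7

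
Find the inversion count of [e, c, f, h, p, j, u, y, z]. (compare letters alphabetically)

For each element, count later entries that are smaller:
e → c → 1
c → none → 0
f → none → 0
h → none → 0
p → j → 1
j → none → 0
u → none → 0
y → none → 0
z → none → 0
Sum: 1 + 0 + 0 + 0 + 1 + 0 + 0 + 0 + 0 = 2

2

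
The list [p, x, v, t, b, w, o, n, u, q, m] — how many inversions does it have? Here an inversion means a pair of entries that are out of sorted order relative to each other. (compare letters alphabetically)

Sweep left to right; for each value list the smaller values that follow it:
p → b, o, n, m → 4
x → v, t, b, w, o, n, u, q, m → 9
v → t, b, o, n, u, q, m → 7
t → b, o, n, q, m → 5
b → none → 0
w → o, n, u, q, m → 5
o → n, m → 2
n → m → 1
u → q, m → 2
q → m → 1
m → none → 0
Sum: 4 + 9 + 7 + 5 + 0 + 5 + 2 + 1 + 2 + 1 + 0 = 36

36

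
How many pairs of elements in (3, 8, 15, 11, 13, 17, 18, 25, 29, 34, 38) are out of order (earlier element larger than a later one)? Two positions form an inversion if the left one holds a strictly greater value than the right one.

Element-by-element contributions:
3 → none → 0
8 → none → 0
15 → 11, 13 → 2
11 → none → 0
13 → none → 0
17 → none → 0
18 → none → 0
25 → none → 0
29 → none → 0
34 → none → 0
38 → none → 0
Sum: 0 + 0 + 2 + 0 + 0 + 0 + 0 + 0 + 0 + 0 + 0 = 2

2 inversions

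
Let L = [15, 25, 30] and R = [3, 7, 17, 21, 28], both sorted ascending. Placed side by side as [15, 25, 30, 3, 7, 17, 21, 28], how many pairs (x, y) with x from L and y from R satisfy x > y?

11 cross-inversions

Count, for every r in R, how many entries of L exceed r:
r = 3: 15, 25, 30 → 3
r = 7: 15, 25, 30 → 3
r = 17: 25, 30 → 2
r = 21: 25, 30 → 2
r = 28: 30 → 1
Cross-inversions: 3 + 3 + 2 + 2 + 1 = 11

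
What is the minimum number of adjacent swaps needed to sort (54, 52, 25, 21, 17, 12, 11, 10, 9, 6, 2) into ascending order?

55

Each adjacent swap fixes exactly one inversion, so the minimum swap count equals the number of inversions.
Count inversions — for each element, later elements that are smaller:
54: 52, 25, 21, 17, 12, 11, 10, 9, 6, 2 → 10
52: 25, 21, 17, 12, 11, 10, 9, 6, 2 → 9
25: 21, 17, 12, 11, 10, 9, 6, 2 → 8
21: 17, 12, 11, 10, 9, 6, 2 → 7
17: 12, 11, 10, 9, 6, 2 → 6
12: 11, 10, 9, 6, 2 → 5
11: 10, 9, 6, 2 → 4
10: 9, 6, 2 → 3
9: 6, 2 → 2
6: 2 → 1
2: none → 0
Total inversions: 10 + 9 + 8 + 7 + 6 + 5 + 4 + 3 + 2 + 1 + 0 = 55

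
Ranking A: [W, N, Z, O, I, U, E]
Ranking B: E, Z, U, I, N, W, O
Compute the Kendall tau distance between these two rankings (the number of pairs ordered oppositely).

16

Assign each item its position (1..7) in the first ordering, then rewrite the second ordering as that position sequence:
positions: W→1, N→2, Z→3, O→4, I→5, U→6, E→7
second ordering as positions: [7, 3, 6, 5, 2, 1, 4]
Discordant pairs = inversions in this position sequence.
7: 3, 6, 5, 2, 1, 4 → 6
3: 2, 1 → 2
6: 5, 2, 1, 4 → 4
5: 2, 1, 4 → 3
2: 1 → 1
1: 0
4: 0
Total: 6 + 2 + 4 + 3 + 1 + 0 + 0 = 16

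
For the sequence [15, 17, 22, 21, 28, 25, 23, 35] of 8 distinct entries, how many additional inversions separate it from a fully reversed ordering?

24

Maximum inversions for 8 distinct elements is C(8, 2) = 8·7/2 = 28.
Current inversions — for each element, count later smaller elements:
15: 0
17: 0
22: 1
21: 0
28: 2
25: 1
23: 0
35: 0
Current total: 0 + 0 + 1 + 0 + 2 + 1 + 0 + 0 = 4
Shortfall: 28 − 4 = 24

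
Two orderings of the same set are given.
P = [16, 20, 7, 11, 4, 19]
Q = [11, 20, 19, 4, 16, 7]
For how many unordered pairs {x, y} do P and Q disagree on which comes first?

Assign each item its position (1..6) in the first ordering, then rewrite the second ordering as that position sequence:
positions: 16→1, 20→2, 7→3, 11→4, 4→5, 19→6
second ordering as positions: [4, 2, 6, 5, 1, 3]
Discordant pairs = inversions in this position sequence.
4: 2, 1, 3 → 3
2: 1 → 1
6: 5, 1, 3 → 3
5: 1, 3 → 2
1: 0
3: 0
Total: 3 + 1 + 3 + 2 + 0 + 0 = 9

9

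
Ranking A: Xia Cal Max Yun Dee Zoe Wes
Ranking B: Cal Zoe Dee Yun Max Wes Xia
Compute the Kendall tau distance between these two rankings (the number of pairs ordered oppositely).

There are 12 discordant pairs.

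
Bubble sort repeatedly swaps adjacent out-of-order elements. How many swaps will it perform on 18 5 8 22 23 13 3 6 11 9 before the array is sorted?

Swaps: 25

The minimum number of adjacent swaps to sort an array equals its inversion count, since every such swap removes exactly one inversion.
Count inversions — for each element, later elements that are smaller:
18: 5, 8, 13, 3, 6, 11, 9 → 7
5: 3 → 1
8: 3, 6 → 2
22: 13, 3, 6, 11, 9 → 5
23: 13, 3, 6, 11, 9 → 5
13: 3, 6, 11, 9 → 4
3: none → 0
6: none → 0
11: 9 → 1
9: none → 0
Total inversions: 7 + 1 + 2 + 5 + 5 + 4 + 0 + 0 + 1 + 0 = 25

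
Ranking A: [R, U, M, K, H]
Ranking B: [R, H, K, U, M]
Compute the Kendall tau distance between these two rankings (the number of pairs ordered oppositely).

Discordant pairs: 5

Assign each item its position (1..5) in the first ordering, then rewrite the second ordering as that position sequence:
positions: R→1, U→2, M→3, K→4, H→5
second ordering as positions: [1, 5, 4, 2, 3]
Discordant pairs = inversions in this position sequence.
1: 0
5: 4, 2, 3 → 3
4: 2, 3 → 2
2: 0
3: 0
Total: 0 + 3 + 2 + 0 + 0 = 5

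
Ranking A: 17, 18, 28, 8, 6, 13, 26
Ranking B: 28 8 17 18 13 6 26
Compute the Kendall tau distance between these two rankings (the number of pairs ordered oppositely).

5

Assign each item its position (1..7) in the first ordering, then rewrite the second ordering as that position sequence:
positions: 17→1, 18→2, 28→3, 8→4, 6→5, 13→6, 26→7
second ordering as positions: [3, 4, 1, 2, 6, 5, 7]
Discordant pairs = inversions in this position sequence.
3: 1, 2 → 2
4: 1, 2 → 2
1: 0
2: 0
6: 5 → 1
5: 0
7: 0
Total: 2 + 2 + 0 + 0 + 1 + 0 + 0 = 5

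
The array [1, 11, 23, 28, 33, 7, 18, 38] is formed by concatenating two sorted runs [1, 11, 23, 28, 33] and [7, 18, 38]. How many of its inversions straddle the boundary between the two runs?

For each element r of the right run, count left-run elements greater than r:
r = 7: 11, 23, 28, 33 → 4
r = 18: 23, 28, 33 → 3
r = 38: none → 0
Cross-inversions: 4 + 3 + 0 = 7

There are 7 split inversions.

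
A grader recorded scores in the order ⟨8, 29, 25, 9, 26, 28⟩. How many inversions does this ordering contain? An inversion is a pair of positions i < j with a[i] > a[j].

Count, for each position, how many later elements it exceeds:
8 → none → 0
29 → 25, 9, 26, 28 → 4
25 → 9 → 1
9 → none → 0
26 → none → 0
28 → none → 0
Sum: 0 + 4 + 1 + 0 + 0 + 0 = 5

There are 5 inversions.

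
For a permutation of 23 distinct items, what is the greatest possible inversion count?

There are 253 inversions.

The maximum occurs when the array is in strictly decreasing order: every one of the C(23, 2) pairs is inverted.
C(23, 2) = 23·22/2 = 253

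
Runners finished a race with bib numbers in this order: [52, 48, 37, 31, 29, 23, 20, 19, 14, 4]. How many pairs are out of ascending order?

Element-by-element contributions:
52: 9
48: 8
37: 7
31: 6
29: 5
23: 4
20: 3
19: 2
14: 1
4: 0
Sum: 9 + 8 + 7 + 6 + 5 + 4 + 3 + 2 + 1 + 0 = 45

45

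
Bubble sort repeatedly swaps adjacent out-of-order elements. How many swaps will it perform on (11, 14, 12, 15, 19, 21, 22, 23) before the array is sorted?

1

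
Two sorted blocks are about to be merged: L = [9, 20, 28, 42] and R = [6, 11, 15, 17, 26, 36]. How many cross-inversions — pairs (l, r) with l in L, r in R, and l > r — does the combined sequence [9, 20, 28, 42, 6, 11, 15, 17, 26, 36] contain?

16 cross-inversions

Take each right-half value and tally the left-half values above it:
r = 6: 9, 20, 28, 42 → 4
r = 11: 20, 28, 42 → 3
r = 15: 20, 28, 42 → 3
r = 17: 20, 28, 42 → 3
r = 26: 28, 42 → 2
r = 36: 42 → 1
Cross-inversions: 4 + 3 + 3 + 3 + 2 + 1 = 16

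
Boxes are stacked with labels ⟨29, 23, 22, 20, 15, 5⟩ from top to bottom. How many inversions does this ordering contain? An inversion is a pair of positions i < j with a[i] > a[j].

15

Sweep left to right; for each value list the smaller values that follow it:
29 → 23, 22, 20, 15, 5 → 5
23 → 22, 20, 15, 5 → 4
22 → 20, 15, 5 → 3
20 → 15, 5 → 2
15 → 5 → 1
5 → none → 0
Sum: 5 + 4 + 3 + 2 + 1 + 0 = 15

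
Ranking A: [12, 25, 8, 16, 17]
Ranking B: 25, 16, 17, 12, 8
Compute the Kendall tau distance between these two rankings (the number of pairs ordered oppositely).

There are 5 discordant pairs.

Assign each item its position (1..5) in the first ordering, then rewrite the second ordering as that position sequence:
positions: 12→1, 25→2, 8→3, 16→4, 17→5
second ordering as positions: [2, 4, 5, 1, 3]
Discordant pairs = inversions in this position sequence.
2: 1 → 1
4: 1, 3 → 2
5: 1, 3 → 2
1: 0
3: 0
Total: 1 + 2 + 2 + 0 + 0 = 5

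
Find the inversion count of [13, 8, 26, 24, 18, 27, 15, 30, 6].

16 inversions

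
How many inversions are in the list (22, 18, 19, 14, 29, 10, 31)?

For each element, count later entries that are smaller:
22 → 18, 19, 14, 10 → 4
18 → 14, 10 → 2
19 → 14, 10 → 2
14 → 10 → 1
29 → 10 → 1
10 → none → 0
31 → none → 0
Sum: 4 + 2 + 2 + 1 + 1 + 0 + 0 = 10

10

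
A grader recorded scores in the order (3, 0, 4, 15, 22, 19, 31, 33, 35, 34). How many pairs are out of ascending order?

3

Count, for each position, how many later elements it exceeds:
3: 1
0: 0
4: 0
15: 0
22: 1
19: 0
31: 0
33: 0
35: 1
34: 0
Sum: 1 + 0 + 0 + 0 + 1 + 0 + 0 + 0 + 1 + 0 = 3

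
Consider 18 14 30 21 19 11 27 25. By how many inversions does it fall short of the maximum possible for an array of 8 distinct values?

Maximum inversions for 8 distinct elements is C(8, 2) = 8·7/2 = 28.
Current inversions — for each element, count later smaller elements:
18: 2
14: 1
30: 5
21: 2
19: 1
11: 0
27: 1
25: 0
Current total: 2 + 1 + 5 + 2 + 1 + 0 + 1 + 0 = 12
Shortfall: 28 − 12 = 16

16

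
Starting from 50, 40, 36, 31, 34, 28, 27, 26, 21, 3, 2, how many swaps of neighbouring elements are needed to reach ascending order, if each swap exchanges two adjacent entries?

54

The minimum number of adjacent swaps to sort an array equals its inversion count, since every such swap removes exactly one inversion.
Count inversions — for each element, later elements that are smaller:
50: 40, 36, 31, 34, 28, 27, 26, 21, 3, 2 → 10
40: 36, 31, 34, 28, 27, 26, 21, 3, 2 → 9
36: 31, 34, 28, 27, 26, 21, 3, 2 → 8
31: 28, 27, 26, 21, 3, 2 → 6
34: 28, 27, 26, 21, 3, 2 → 6
28: 27, 26, 21, 3, 2 → 5
27: 26, 21, 3, 2 → 4
26: 21, 3, 2 → 3
21: 3, 2 → 2
3: 2 → 1
2: none → 0
Total inversions: 10 + 9 + 8 + 6 + 6 + 5 + 4 + 3 + 2 + 1 + 0 = 54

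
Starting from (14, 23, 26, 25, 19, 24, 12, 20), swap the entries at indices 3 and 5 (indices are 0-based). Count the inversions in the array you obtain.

Inversions: 15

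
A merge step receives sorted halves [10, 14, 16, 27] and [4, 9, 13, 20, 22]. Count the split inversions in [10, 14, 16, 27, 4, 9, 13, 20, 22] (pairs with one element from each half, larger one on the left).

Count, for every r in R, how many entries of L exceed r:
r = 4: 10, 14, 16, 27 → 4
r = 9: 10, 14, 16, 27 → 4
r = 13: 14, 16, 27 → 3
r = 20: 27 → 1
r = 22: 27 → 1
Cross-inversions: 4 + 4 + 3 + 1 + 1 = 13

13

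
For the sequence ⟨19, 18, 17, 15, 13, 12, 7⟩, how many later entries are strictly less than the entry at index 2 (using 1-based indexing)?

5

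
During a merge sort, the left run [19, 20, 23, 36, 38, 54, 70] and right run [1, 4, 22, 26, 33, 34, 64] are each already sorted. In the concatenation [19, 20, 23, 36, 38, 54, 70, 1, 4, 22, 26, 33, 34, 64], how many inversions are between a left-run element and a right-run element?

32 split inversions

Take each right-half value and tally the left-half values above it:
r = 1: 19, 20, 23, 36, 38, 54, 70 → 7
r = 4: 19, 20, 23, 36, 38, 54, 70 → 7
r = 22: 23, 36, 38, 54, 70 → 5
r = 26: 36, 38, 54, 70 → 4
r = 33: 36, 38, 54, 70 → 4
r = 34: 36, 38, 54, 70 → 4
r = 64: 70 → 1
Cross-inversions: 7 + 7 + 5 + 4 + 4 + 4 + 1 = 32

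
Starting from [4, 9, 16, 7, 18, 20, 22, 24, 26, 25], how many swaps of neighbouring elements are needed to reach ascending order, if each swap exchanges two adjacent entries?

Each adjacent swap fixes exactly one inversion, so the minimum swap count equals the number of inversions.
Count inversions — for each element, later elements that are smaller:
4: none → 0
9: 7 → 1
16: 7 → 1
7: none → 0
18: none → 0
20: none → 0
22: none → 0
24: none → 0
26: 25 → 1
25: none → 0
Total inversions: 0 + 1 + 1 + 0 + 0 + 0 + 0 + 0 + 1 + 0 = 3

3 swaps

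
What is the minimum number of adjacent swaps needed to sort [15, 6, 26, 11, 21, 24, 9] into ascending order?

Each adjacent swap fixes exactly one inversion, so the minimum swap count equals the number of inversions.
Count inversions — for each element, later elements that are smaller:
15: 6, 11, 9 → 3
6: none → 0
26: 11, 21, 24, 9 → 4
11: 9 → 1
21: 9 → 1
24: 9 → 1
9: none → 0
Total inversions: 3 + 0 + 4 + 1 + 1 + 1 + 0 = 10

10 swaps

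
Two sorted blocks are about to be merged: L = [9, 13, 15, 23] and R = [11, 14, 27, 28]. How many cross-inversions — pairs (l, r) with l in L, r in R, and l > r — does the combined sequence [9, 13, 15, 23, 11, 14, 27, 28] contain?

There are 5 split inversions.

Count, for every r in R, how many entries of L exceed r:
r = 11: 13, 15, 23 → 3
r = 14: 15, 23 → 2
r = 27: none → 0
r = 28: none → 0
Cross-inversions: 3 + 2 + 0 + 0 = 5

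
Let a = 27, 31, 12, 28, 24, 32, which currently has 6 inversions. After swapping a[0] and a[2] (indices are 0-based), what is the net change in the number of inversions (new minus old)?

Positions 0 and 2 hold 27 and 12; after swapping, the array is [12, 31, 27, 28, 24, 32].
Count, for each position, how many later elements it exceeds:
12: 0
31: 3
27: 1
28: 1
24: 0
32: 0
Sum: 0 + 3 + 1 + 1 + 0 + 0 = 5
Change: 5 − 6 = -1

-1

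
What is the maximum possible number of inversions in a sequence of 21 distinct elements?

210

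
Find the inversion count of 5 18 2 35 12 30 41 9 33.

Inversions: 12

Sweep left to right; for each value list the smaller values that follow it:
5 → 2 → 1
18 → 2, 12, 9 → 3
2 → none → 0
35 → 12, 30, 9, 33 → 4
12 → 9 → 1
30 → 9 → 1
41 → 9, 33 → 2
9 → none → 0
33 → none → 0
Sum: 1 + 3 + 0 + 4 + 1 + 1 + 2 + 0 + 0 = 12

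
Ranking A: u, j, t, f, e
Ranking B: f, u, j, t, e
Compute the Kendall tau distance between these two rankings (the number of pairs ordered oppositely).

Assign each item its position (1..5) in the first ordering, then rewrite the second ordering as that position sequence:
positions: u→1, j→2, t→3, f→4, e→5
second ordering as positions: [4, 1, 2, 3, 5]
Discordant pairs = inversions in this position sequence.
4: 1, 2, 3 → 3
1: 0
2: 0
3: 0
5: 0
Total: 3 + 0 + 0 + 0 + 0 = 3

There are 3 discordant pairs.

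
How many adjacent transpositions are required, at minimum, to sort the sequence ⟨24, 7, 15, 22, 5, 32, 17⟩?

Each adjacent swap fixes exactly one inversion, so the minimum swap count equals the number of inversions.
Count inversions — for each element, later elements that are smaller:
24: 7, 15, 22, 5, 17 → 5
7: 5 → 1
15: 5 → 1
22: 5, 17 → 2
5: none → 0
32: 17 → 1
17: none → 0
Total inversions: 5 + 1 + 1 + 2 + 0 + 1 + 0 = 10

10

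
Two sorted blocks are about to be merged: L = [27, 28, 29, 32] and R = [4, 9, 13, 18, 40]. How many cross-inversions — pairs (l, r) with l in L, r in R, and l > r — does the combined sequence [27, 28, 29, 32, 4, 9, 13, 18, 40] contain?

For each element r of the right run, count left-run elements greater than r:
r = 4: 27, 28, 29, 32 → 4
r = 9: 27, 28, 29, 32 → 4
r = 13: 27, 28, 29, 32 → 4
r = 18: 27, 28, 29, 32 → 4
r = 40: none → 0
Cross-inversions: 4 + 4 + 4 + 4 + 0 = 16

16 split inversions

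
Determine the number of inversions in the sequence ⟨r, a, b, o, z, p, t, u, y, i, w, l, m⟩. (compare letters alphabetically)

There are 33 out-of-order pairs.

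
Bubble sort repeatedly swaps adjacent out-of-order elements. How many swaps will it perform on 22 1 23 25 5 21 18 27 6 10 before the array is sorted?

23

Minimum adjacent swaps = number of inversions (each swap of adjacent out-of-order elements removes one inversion and no swap can remove more).
Count inversions — for each element, later elements that are smaller:
22: 1, 5, 21, 18, 6, 10 → 6
1: none → 0
23: 5, 21, 18, 6, 10 → 5
25: 5, 21, 18, 6, 10 → 5
5: none → 0
21: 18, 6, 10 → 3
18: 6, 10 → 2
27: 6, 10 → 2
6: none → 0
10: none → 0
Total inversions: 6 + 0 + 5 + 5 + 0 + 3 + 2 + 2 + 0 + 0 = 23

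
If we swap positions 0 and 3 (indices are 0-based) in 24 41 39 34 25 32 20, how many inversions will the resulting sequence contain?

16

Positions 0 and 3 hold 24 and 34; after swapping, the array is [34, 41, 39, 24, 25, 32, 20].
For each element, count later entries that are smaller:
34: 4
41: 5
39: 4
24: 1
25: 1
32: 1
20: 0
Sum: 4 + 5 + 4 + 1 + 1 + 1 + 0 = 16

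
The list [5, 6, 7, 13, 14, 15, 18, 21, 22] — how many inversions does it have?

Inversions: 0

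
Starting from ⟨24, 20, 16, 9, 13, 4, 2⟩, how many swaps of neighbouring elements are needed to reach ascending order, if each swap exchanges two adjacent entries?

The minimum number of adjacent swaps to sort an array equals its inversion count, since every such swap removes exactly one inversion.
Count inversions — for each element, later elements that are smaller:
24: 20, 16, 9, 13, 4, 2 → 6
20: 16, 9, 13, 4, 2 → 5
16: 9, 13, 4, 2 → 4
9: 4, 2 → 2
13: 4, 2 → 2
4: 2 → 1
2: none → 0
Total inversions: 6 + 5 + 4 + 2 + 2 + 1 + 0 = 20

20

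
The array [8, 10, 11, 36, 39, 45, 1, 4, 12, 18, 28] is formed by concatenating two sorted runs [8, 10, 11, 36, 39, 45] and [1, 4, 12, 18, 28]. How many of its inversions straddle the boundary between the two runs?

21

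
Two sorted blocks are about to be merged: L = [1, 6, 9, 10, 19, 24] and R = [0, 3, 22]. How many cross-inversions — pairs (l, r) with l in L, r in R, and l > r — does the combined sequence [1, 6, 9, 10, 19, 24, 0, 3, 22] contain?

12 cross-inversions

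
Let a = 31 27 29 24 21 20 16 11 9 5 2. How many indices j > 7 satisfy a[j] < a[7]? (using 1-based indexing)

4

The element at index 7 is 16.
Elements after it: 11, 9, 5, 2
Those smaller than 16: 11, 9, 5, 2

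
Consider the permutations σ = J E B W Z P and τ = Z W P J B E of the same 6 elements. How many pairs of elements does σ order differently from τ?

11

Assign each item its position (1..6) in the first ordering, then rewrite the second ordering as that position sequence:
positions: J→1, E→2, B→3, W→4, Z→5, P→6
second ordering as positions: [5, 4, 6, 1, 3, 2]
Discordant pairs = inversions in this position sequence.
5: 4, 1, 3, 2 → 4
4: 1, 3, 2 → 3
6: 1, 3, 2 → 3
1: 0
3: 2 → 1
2: 0
Total: 4 + 3 + 3 + 0 + 1 + 0 = 11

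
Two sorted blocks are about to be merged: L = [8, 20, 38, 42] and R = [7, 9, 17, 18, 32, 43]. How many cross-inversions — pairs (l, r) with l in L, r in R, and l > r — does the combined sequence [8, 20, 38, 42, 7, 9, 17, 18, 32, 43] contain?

15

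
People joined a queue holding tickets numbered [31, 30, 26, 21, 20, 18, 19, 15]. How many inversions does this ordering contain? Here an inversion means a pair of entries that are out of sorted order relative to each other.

There are 27 out-of-order pairs.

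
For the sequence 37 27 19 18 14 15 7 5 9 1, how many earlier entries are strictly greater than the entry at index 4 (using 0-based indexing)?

4 such elements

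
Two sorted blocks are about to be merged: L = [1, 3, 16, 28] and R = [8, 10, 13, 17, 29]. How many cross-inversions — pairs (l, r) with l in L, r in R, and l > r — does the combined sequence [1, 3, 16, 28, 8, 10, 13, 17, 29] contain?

There are 7 split inversions.

Count, for every r in R, how many entries of L exceed r:
r = 8: 16, 28 → 2
r = 10: 16, 28 → 2
r = 13: 16, 28 → 2
r = 17: 28 → 1
r = 29: none → 0
Cross-inversions: 2 + 2 + 2 + 1 + 0 = 7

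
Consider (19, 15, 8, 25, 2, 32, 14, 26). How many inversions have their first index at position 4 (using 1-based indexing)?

2

The element at index 4 is 25.
Elements after it: 2, 32, 14, 26
Those smaller than 25: 2, 14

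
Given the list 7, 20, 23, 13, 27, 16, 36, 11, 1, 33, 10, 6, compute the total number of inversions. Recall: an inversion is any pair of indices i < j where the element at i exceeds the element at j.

Count, for each position, how many later elements it exceeds:
7: 2
20: 6
23: 6
13: 4
27: 5
16: 4
36: 5
11: 3
1: 0
33: 2
10: 1
6: 0
Sum: 2 + 6 + 6 + 4 + 5 + 4 + 5 + 3 + 0 + 2 + 1 + 0 = 38

38 inversions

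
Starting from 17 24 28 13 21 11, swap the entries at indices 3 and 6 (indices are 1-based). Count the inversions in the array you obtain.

5

Positions 3 and 6 hold 28 and 11; after swapping, the array is [17, 24, 11, 13, 21, 28].
For each element, count later entries that are smaller:
17 → 11, 13 → 2
24 → 11, 13, 21 → 3
11 → none → 0
13 → none → 0
21 → none → 0
28 → none → 0
Sum: 2 + 3 + 0 + 0 + 0 + 0 = 5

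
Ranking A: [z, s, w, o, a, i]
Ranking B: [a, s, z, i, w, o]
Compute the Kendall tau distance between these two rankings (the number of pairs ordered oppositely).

7 discordant pairs

Assign each item its position (1..6) in the first ordering, then rewrite the second ordering as that position sequence:
positions: z→1, s→2, w→3, o→4, a→5, i→6
second ordering as positions: [5, 2, 1, 6, 3, 4]
Discordant pairs = inversions in this position sequence.
5: 2, 1, 3, 4 → 4
2: 1 → 1
1: 0
6: 3, 4 → 2
3: 0
4: 0
Total: 4 + 1 + 0 + 2 + 0 + 0 = 7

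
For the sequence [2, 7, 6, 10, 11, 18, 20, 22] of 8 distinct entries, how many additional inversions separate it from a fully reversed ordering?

27

Maximum inversions for 8 distinct elements is C(8, 2) = 8·7/2 = 28.
Current inversions — for each element, count later smaller elements:
2: 0
7: 1
6: 0
10: 0
11: 0
18: 0
20: 0
22: 0
Current total: 0 + 1 + 0 + 0 + 0 + 0 + 0 + 0 = 1
Shortfall: 28 − 1 = 27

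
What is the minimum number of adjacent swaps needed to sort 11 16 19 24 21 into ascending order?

1

The minimum number of adjacent swaps to sort an array equals its inversion count, since every such swap removes exactly one inversion.
Count inversions — for each element, later elements that are smaller:
11: none → 0
16: none → 0
19: none → 0
24: 21 → 1
21: none → 0
Total inversions: 0 + 0 + 0 + 1 + 0 = 1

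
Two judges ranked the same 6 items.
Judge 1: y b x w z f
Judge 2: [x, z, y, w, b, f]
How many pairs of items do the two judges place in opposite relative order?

Assign each item its position (1..6) in the first ordering, then rewrite the second ordering as that position sequence:
positions: y→1, b→2, x→3, w→4, z→5, f→6
second ordering as positions: [3, 5, 1, 4, 2, 6]
Discordant pairs = inversions in this position sequence.
3: 1, 2 → 2
5: 1, 4, 2 → 3
1: 0
4: 2 → 1
2: 0
6: 0
Total: 2 + 3 + 0 + 1 + 0 + 0 = 6

6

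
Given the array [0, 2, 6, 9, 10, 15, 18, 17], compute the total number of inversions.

1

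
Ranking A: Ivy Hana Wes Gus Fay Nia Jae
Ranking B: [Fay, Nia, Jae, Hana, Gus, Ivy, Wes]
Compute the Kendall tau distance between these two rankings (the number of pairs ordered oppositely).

Assign each item its position (1..7) in the first ordering, then rewrite the second ordering as that position sequence:
positions: Ivy→1, Hana→2, Wes→3, Gus→4, Fay→5, Nia→6, Jae→7
second ordering as positions: [5, 6, 7, 2, 4, 1, 3]
Discordant pairs = inversions in this position sequence.
5: 2, 4, 1, 3 → 4
6: 2, 4, 1, 3 → 4
7: 2, 4, 1, 3 → 4
2: 1 → 1
4: 1, 3 → 2
1: 0
3: 0
Total: 4 + 4 + 4 + 1 + 2 + 0 + 0 = 15

Discordant pairs: 15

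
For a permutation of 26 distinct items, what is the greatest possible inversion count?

A reversed (strictly descending) arrangement makes every pair an inversion, giving C(26, 2) inversions.
C(26, 2) = 26·25/2 = 325

325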